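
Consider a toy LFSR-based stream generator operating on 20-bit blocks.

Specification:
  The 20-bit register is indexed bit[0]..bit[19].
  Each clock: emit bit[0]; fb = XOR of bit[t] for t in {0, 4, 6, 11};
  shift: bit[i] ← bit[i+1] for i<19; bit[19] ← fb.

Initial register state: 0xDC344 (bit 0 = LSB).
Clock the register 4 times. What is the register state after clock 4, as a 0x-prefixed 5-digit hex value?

0x5DC34

reg_0 = 0xDC344
clock 1: out=0, reg = 0xEE1A2
clock 2: out=0, reg = 0x770D1
clock 3: out=1, reg = 0xBB868
clock 4: out=0, reg = 0x5DC34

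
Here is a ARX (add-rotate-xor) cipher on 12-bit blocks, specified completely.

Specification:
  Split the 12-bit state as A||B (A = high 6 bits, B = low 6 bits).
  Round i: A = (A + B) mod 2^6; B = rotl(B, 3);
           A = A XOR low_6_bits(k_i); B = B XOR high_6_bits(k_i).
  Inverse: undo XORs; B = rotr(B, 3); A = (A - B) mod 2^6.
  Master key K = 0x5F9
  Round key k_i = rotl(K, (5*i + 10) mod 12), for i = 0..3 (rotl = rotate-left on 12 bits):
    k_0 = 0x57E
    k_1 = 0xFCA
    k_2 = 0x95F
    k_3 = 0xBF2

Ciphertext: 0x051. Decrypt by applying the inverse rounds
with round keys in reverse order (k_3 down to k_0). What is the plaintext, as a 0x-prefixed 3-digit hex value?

s_0 = ciphertext = 0x051
s_1 = InvRound(s_0, k_3) = 0xF37
s_2 = InvRound(s_1, k_2) = 0x452
s_3 = InvRound(s_2, k_1) = 0xBAD
s_4 = InvRound(s_3, k_0) = 0x247

0x247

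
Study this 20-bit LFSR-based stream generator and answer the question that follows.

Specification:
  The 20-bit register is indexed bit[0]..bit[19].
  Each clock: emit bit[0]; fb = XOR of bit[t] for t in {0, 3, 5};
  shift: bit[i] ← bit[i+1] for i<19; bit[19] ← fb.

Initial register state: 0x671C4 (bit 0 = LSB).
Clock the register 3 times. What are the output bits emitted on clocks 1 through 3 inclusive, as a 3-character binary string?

reg_0 = 0x671C4
clock 1: out=0, reg = 0x338E2
clock 2: out=0, reg = 0x99C71
clock 3: out=1, reg = 0x4CE38

001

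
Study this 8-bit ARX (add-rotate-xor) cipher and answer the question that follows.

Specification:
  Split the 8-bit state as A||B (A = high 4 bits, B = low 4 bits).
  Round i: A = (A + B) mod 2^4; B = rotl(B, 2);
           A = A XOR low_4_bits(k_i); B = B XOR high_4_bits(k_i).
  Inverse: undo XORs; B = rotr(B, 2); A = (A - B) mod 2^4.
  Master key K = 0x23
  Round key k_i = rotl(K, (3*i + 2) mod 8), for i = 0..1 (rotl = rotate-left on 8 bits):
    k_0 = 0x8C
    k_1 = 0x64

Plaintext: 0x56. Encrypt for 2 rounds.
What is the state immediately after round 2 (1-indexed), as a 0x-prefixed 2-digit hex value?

0xC2

s_0 = plaintext = 0x56
s_1 = Round(s_0, k_0) = 0x71
s_2 = Round(s_1, k_1) = 0xC2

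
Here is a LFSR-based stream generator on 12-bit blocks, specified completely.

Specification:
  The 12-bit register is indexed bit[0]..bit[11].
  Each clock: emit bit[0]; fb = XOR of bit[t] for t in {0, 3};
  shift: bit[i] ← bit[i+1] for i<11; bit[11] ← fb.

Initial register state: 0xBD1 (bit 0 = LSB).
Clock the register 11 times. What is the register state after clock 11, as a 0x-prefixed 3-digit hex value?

reg_0 = 0xBD1
clock 1: out=1, reg = 0xDE8
clock 2: out=0, reg = 0xEF4
clock 3: out=0, reg = 0x77A
clock 4: out=0, reg = 0xBBD
clock 5: out=1, reg = 0x5DE
clock 6: out=0, reg = 0xAEF
clock 7: out=1, reg = 0x577
clock 8: out=1, reg = 0xABB
clock 9: out=1, reg = 0x55D
clock 10: out=1, reg = 0x2AE
clock 11: out=0, reg = 0x957

0x957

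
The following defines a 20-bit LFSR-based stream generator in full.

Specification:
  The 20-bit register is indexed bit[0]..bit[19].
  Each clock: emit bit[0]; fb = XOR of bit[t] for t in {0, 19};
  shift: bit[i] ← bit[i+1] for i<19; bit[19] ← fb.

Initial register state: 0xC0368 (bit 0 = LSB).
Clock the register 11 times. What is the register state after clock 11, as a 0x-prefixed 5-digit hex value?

0x24F80

reg_0 = 0xC0368
clock 1: out=0, reg = 0xE01B4
clock 2: out=0, reg = 0xF00DA
clock 3: out=0, reg = 0xF806D
clock 4: out=1, reg = 0x7C036
clock 5: out=0, reg = 0x3E01B
clock 6: out=1, reg = 0x9F00D
clock 7: out=1, reg = 0x4F806
clock 8: out=0, reg = 0x27C03
clock 9: out=1, reg = 0x93E01
clock 10: out=1, reg = 0x49F00
clock 11: out=0, reg = 0x24F80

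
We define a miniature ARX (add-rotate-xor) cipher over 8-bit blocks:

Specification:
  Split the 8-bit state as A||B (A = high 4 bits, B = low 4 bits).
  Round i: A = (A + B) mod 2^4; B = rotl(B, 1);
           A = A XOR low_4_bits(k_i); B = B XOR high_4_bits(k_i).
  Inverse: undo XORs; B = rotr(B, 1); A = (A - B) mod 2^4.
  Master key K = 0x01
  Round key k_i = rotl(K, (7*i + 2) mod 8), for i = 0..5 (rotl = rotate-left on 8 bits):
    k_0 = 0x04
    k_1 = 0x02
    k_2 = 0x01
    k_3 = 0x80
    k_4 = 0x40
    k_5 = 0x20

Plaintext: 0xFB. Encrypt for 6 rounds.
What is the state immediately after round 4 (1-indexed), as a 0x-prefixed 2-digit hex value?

s_0 = plaintext = 0xFB
s_1 = Round(s_0, k_0) = 0xE7
s_2 = Round(s_1, k_1) = 0x7E
s_3 = Round(s_2, k_2) = 0x4D
s_4 = Round(s_3, k_3) = 0x13
s_5 = Round(s_4, k_4) = 0x42
s_6 = Round(s_5, k_5) = 0x66

0x13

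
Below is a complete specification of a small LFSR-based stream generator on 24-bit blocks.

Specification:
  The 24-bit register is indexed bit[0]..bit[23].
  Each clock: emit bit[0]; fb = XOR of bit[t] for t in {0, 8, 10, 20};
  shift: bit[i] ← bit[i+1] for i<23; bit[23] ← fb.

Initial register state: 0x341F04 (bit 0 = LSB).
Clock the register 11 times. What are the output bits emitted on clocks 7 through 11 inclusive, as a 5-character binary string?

00111

reg_0 = 0x341F04
clock 1: out=0, reg = 0x9A0F82
clock 2: out=0, reg = 0xCD07C1
clock 3: out=1, reg = 0xE683E0
clock 4: out=0, reg = 0xF341F0
clock 5: out=0, reg = 0x79A0F8
clock 6: out=0, reg = 0xBCD07C
clock 7: out=0, reg = 0xDE683E
clock 8: out=0, reg = 0xEF341F
clock 9: out=1, reg = 0x779A0F
clock 10: out=1, reg = 0x3BCD07
clock 11: out=1, reg = 0x1DE683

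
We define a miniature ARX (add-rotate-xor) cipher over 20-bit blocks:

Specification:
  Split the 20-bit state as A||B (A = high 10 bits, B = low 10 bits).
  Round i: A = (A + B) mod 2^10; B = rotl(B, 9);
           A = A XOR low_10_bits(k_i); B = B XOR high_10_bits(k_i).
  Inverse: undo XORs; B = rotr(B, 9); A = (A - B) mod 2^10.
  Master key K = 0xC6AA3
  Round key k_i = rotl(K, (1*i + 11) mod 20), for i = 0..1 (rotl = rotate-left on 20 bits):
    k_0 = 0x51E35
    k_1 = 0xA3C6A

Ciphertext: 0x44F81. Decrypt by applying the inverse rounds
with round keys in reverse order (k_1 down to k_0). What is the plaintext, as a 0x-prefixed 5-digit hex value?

s_0 = ciphertext = 0x44F81
s_1 = InvRound(s_0, k_1) = 0xD761C
s_2 = InvRound(s_1, k_0) = 0xAC6B7

0xAC6B7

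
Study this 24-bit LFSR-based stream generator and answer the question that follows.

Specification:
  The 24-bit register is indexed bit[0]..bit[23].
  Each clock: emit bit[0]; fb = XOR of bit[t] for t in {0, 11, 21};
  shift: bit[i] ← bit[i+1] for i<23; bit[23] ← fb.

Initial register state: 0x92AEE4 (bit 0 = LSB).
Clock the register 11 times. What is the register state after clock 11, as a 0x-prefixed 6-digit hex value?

0xCBB255

reg_0 = 0x92AEE4
clock 1: out=0, reg = 0xC95772
clock 2: out=0, reg = 0x64ABB9
clock 3: out=1, reg = 0xB255DC
clock 4: out=0, reg = 0xD92AEE
clock 5: out=0, reg = 0xEC9577
clock 6: out=1, reg = 0x764ABB
clock 7: out=1, reg = 0xBB255D
clock 8: out=1, reg = 0x5D92AE
clock 9: out=0, reg = 0x2EC957
clock 10: out=1, reg = 0x9764AB
clock 11: out=1, reg = 0xCBB255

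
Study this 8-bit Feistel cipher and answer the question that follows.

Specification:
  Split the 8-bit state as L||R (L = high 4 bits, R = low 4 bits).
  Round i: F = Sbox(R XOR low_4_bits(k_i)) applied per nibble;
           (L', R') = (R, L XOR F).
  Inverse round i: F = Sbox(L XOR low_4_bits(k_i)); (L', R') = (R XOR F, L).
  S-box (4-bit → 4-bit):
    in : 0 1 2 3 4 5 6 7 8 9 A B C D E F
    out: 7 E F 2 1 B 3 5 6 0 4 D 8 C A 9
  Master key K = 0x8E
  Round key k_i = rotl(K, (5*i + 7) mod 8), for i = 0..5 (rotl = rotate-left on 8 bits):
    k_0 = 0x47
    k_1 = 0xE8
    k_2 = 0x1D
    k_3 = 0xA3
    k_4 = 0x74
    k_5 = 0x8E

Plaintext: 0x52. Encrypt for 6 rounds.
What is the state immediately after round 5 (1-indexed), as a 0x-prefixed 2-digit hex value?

s_0 = plaintext = 0x52
s_1 = Round(s_0, k_0) = 0x2E
s_2 = Round(s_1, k_1) = 0xE1
s_3 = Round(s_2, k_2) = 0x16
s_4 = Round(s_3, k_3) = 0x6A
s_5 = Round(s_4, k_4) = 0xAC
s_6 = Round(s_5, k_5) = 0xC5

0xAC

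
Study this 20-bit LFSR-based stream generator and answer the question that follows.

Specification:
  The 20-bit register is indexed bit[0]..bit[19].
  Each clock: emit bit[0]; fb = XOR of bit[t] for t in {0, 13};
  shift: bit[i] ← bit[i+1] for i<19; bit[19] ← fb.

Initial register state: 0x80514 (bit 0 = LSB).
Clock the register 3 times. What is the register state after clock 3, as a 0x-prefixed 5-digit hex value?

reg_0 = 0x80514
clock 1: out=0, reg = 0x4028A
clock 2: out=0, reg = 0x20145
clock 3: out=1, reg = 0x900A2

0x900A2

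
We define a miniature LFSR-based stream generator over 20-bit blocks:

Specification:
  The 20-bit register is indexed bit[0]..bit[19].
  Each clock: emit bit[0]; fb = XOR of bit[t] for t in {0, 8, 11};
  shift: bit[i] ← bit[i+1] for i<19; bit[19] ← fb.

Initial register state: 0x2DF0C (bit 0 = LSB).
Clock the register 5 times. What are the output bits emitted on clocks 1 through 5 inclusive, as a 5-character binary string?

reg_0 = 0x2DF0C
clock 1: out=0, reg = 0x16F86
clock 2: out=0, reg = 0x0B7C3
clock 3: out=1, reg = 0x05BE1
clock 4: out=1, reg = 0x82DF0
clock 5: out=0, reg = 0x416F8

00110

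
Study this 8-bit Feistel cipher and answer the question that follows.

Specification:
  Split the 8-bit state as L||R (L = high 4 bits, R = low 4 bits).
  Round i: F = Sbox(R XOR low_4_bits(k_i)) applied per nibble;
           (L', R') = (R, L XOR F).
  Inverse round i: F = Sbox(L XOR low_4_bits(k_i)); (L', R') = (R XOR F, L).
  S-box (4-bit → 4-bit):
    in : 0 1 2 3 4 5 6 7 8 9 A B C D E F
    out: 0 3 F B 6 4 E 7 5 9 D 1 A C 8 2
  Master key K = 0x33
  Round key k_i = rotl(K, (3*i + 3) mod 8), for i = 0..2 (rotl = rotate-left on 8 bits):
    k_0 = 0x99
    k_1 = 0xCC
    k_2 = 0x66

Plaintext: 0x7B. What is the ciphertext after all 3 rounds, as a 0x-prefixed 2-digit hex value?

s_0 = plaintext = 0x7B
s_1 = Round(s_0, k_0) = 0xB8
s_2 = Round(s_1, k_1) = 0x8D
s_3 = Round(s_2, k_2) = 0xD9

0xD9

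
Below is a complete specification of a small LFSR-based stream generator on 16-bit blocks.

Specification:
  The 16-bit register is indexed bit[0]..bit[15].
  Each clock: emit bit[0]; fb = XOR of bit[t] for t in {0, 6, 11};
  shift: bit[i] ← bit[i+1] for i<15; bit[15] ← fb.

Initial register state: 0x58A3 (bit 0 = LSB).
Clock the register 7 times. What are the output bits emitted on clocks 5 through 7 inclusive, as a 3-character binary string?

reg_0 = 0x58A3
clock 1: out=1, reg = 0x2C51
clock 2: out=1, reg = 0x9628
clock 3: out=0, reg = 0x4B14
clock 4: out=0, reg = 0xA58A
clock 5: out=0, reg = 0x52C5
clock 6: out=1, reg = 0x2962
clock 7: out=0, reg = 0x14B1

010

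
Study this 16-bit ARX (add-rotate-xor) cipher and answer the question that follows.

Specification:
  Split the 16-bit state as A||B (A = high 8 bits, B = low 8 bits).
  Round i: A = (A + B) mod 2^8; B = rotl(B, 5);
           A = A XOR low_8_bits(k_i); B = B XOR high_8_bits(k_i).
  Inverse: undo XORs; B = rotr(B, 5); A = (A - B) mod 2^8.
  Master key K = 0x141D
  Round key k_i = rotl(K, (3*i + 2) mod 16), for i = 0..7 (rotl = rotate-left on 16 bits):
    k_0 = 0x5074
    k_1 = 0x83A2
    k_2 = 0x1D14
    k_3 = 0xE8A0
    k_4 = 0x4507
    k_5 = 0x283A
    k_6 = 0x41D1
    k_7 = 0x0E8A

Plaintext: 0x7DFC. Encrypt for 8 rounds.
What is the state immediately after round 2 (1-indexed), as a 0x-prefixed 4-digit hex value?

0x7E7A

s_0 = plaintext = 0x7DFC
s_1 = Round(s_0, k_0) = 0x0DCF
s_2 = Round(s_1, k_1) = 0x7E7A
s_3 = Round(s_2, k_2) = 0xEC52
s_4 = Round(s_3, k_3) = 0x9EA2
s_5 = Round(s_4, k_4) = 0x4711
s_6 = Round(s_5, k_5) = 0x620A
s_7 = Round(s_6, k_6) = 0xBD00
s_8 = Round(s_7, k_7) = 0x370E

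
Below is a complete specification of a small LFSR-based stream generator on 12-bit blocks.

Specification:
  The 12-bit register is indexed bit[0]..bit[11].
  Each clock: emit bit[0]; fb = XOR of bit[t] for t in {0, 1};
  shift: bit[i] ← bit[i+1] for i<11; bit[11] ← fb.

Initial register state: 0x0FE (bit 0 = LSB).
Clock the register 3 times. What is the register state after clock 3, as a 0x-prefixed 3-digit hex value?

reg_0 = 0x0FE
clock 1: out=0, reg = 0x87F
clock 2: out=1, reg = 0x43F
clock 3: out=1, reg = 0x21F

0x21F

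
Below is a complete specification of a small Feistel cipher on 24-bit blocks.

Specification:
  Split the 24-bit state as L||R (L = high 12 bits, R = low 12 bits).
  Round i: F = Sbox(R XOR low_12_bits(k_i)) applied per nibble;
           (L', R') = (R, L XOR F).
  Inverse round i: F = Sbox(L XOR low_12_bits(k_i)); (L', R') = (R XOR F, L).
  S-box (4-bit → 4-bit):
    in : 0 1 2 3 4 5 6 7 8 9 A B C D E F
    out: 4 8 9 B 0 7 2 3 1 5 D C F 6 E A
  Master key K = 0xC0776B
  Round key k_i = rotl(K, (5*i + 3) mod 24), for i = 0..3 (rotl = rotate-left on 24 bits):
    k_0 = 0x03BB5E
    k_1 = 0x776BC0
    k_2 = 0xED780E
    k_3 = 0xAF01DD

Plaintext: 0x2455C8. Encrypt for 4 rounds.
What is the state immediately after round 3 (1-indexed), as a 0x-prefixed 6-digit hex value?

0x6AB2C0

s_0 = plaintext = 0x2455C8
s_1 = Round(s_0, k_0) = 0x5C8C17
s_2 = Round(s_1, k_1) = 0xC176AB
s_3 = Round(s_2, k_2) = 0x6AB2C0
s_4 = Round(s_3, k_3) = 0x2C0D2D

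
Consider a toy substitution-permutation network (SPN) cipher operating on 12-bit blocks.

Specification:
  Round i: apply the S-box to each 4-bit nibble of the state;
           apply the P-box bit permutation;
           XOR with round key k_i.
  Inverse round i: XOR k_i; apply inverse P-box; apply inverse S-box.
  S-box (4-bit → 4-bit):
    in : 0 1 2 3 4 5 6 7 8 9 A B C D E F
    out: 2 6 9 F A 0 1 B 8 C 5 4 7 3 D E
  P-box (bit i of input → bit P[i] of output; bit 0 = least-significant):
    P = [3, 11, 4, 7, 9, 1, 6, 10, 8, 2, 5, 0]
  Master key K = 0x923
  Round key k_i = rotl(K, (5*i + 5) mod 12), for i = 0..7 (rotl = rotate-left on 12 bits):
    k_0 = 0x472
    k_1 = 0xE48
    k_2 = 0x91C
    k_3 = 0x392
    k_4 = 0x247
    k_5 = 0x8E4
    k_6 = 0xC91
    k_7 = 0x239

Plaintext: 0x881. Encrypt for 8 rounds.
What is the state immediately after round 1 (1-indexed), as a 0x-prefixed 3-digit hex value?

s_0 = plaintext = 0x881
s_1 = Round(s_0, k_0) = 0x863
s_2 = Round(s_1, k_1) = 0x4D1
s_3 = Round(s_2, k_2) = 0x30B
s_4 = Round(s_3, k_3) = 0x2A5
s_5 = Round(s_4, k_4) = 0x106
s_6 = Round(s_5, k_5) = 0x8CA
s_7 = Round(s_6, k_6) = 0xECA
s_8 = Round(s_7, k_7) = 0x142

0x863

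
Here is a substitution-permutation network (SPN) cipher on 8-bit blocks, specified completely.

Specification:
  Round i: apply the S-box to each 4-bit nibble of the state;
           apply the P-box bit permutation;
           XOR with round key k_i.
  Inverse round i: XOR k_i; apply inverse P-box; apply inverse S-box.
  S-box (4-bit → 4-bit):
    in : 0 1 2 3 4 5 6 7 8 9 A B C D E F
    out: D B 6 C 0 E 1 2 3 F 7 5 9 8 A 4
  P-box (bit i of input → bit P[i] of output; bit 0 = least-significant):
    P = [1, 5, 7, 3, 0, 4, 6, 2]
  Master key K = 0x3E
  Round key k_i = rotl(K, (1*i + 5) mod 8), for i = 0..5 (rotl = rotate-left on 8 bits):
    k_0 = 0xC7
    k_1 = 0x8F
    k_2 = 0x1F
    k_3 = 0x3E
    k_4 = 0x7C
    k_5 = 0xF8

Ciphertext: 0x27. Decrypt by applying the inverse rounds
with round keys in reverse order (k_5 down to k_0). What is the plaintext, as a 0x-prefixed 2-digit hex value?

0xCC

s_0 = ciphertext = 0x27
s_1 = InvRound(s_0, k_5) = 0x90
s_2 = InvRound(s_1, k_4) = 0x35
s_3 = InvRound(s_2, k_3) = 0x6C
s_4 = InvRound(s_3, k_2) = 0xA8
s_5 = InvRound(s_4, k_1) = 0xC8
s_6 = InvRound(s_5, k_0) = 0xCC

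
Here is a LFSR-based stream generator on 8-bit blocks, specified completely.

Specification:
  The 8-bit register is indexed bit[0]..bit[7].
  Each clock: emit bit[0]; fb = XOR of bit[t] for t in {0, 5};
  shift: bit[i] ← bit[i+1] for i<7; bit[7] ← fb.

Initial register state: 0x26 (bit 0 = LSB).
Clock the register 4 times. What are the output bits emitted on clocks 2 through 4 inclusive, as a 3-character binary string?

110

reg_0 = 0x26
clock 1: out=0, reg = 0x93
clock 2: out=1, reg = 0xC9
clock 3: out=1, reg = 0xE4
clock 4: out=0, reg = 0xF2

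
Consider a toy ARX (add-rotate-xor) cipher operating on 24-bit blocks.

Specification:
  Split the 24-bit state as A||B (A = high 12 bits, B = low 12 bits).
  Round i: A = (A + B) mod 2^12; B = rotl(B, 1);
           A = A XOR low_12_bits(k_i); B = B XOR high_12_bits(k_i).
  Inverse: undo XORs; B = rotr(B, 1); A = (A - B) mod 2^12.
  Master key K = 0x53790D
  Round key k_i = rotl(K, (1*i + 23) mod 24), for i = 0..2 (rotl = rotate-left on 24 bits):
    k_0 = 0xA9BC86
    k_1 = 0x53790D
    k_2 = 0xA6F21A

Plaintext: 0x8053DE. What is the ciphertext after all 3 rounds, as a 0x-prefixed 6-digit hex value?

0xEE349E

s_0 = plaintext = 0x8053DE
s_1 = Round(s_0, k_0) = 0x765D27
s_2 = Round(s_1, k_1) = 0xD81F78
s_3 = Round(s_2, k_2) = 0xEE349E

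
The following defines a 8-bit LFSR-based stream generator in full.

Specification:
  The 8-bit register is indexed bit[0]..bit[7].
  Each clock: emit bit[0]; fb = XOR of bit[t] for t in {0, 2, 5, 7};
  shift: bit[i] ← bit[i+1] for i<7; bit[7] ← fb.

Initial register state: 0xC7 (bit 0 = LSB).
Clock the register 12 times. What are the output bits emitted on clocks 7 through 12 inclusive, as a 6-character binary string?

reg_0 = 0xC7
clock 1: out=1, reg = 0xE3
clock 2: out=1, reg = 0xF1
clock 3: out=1, reg = 0xF8
clock 4: out=0, reg = 0x7C
clock 5: out=0, reg = 0x3E
clock 6: out=0, reg = 0x1F
clock 7: out=1, reg = 0x0F
clock 8: out=1, reg = 0x07
clock 9: out=1, reg = 0x03
clock 10: out=1, reg = 0x81
clock 11: out=1, reg = 0x40
clock 12: out=0, reg = 0x20

111110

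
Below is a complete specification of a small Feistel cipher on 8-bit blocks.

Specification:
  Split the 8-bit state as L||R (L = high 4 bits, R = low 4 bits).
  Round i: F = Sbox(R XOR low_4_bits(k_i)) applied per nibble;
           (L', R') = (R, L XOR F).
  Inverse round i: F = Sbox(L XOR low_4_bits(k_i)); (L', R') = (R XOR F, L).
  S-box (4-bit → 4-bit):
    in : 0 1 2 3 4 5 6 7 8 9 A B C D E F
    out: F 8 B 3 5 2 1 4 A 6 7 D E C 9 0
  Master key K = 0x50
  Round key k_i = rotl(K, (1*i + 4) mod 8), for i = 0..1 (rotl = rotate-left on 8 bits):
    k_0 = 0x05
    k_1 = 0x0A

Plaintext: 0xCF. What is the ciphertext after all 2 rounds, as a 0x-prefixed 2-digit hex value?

0xB7

s_0 = plaintext = 0xCF
s_1 = Round(s_0, k_0) = 0xFB
s_2 = Round(s_1, k_1) = 0xB7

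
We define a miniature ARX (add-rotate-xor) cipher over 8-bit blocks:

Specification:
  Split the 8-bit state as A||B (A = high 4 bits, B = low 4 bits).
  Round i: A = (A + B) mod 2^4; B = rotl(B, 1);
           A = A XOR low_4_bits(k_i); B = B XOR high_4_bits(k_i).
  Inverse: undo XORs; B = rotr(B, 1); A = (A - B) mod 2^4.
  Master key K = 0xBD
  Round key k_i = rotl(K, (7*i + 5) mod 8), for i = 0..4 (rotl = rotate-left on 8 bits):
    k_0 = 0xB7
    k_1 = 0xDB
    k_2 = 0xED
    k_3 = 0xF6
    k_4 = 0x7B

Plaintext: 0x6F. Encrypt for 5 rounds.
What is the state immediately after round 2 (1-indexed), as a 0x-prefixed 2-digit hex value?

s_0 = plaintext = 0x6F
s_1 = Round(s_0, k_0) = 0x24
s_2 = Round(s_1, k_1) = 0xD5
s_3 = Round(s_2, k_2) = 0xF4
s_4 = Round(s_3, k_3) = 0x57
s_5 = Round(s_4, k_4) = 0x79

0xD5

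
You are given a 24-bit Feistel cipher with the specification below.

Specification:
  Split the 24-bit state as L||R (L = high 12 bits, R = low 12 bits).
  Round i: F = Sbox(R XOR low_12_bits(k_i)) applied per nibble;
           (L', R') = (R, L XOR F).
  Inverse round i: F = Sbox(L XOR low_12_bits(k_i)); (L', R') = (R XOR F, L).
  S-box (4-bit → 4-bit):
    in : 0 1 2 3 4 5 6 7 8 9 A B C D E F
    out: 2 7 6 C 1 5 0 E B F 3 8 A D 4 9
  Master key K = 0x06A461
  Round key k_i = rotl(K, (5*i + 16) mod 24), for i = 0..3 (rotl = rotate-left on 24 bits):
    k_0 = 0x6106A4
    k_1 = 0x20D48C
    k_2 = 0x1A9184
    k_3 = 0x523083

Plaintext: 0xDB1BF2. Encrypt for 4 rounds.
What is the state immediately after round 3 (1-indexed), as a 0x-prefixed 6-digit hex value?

0xAFF809

s_0 = plaintext = 0xDB1BF2
s_1 = Round(s_0, k_0) = 0xBF20E1
s_2 = Round(s_1, k_1) = 0x0E1AFF
s_3 = Round(s_2, k_2) = 0xAFF809
s_4 = Round(s_3, k_3) = 0x80914C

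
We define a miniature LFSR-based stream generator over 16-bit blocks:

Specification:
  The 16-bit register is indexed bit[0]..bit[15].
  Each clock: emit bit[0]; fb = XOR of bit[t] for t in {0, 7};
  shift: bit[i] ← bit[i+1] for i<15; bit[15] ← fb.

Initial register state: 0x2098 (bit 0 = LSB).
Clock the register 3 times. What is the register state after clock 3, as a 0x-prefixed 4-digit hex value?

reg_0 = 0x2098
clock 1: out=0, reg = 0x904C
clock 2: out=0, reg = 0x4826
clock 3: out=0, reg = 0x2413

0x2413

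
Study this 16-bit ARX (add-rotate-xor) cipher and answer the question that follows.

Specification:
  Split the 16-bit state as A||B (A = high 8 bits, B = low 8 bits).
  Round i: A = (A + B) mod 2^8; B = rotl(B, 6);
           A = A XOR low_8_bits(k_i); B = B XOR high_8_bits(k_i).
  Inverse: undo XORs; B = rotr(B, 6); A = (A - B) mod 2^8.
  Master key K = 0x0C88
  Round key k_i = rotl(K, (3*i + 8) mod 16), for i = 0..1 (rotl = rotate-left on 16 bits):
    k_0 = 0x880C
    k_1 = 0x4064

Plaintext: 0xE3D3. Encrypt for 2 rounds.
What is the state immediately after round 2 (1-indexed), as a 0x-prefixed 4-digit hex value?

0x525F

s_0 = plaintext = 0xE3D3
s_1 = Round(s_0, k_0) = 0xBA7C
s_2 = Round(s_1, k_1) = 0x525F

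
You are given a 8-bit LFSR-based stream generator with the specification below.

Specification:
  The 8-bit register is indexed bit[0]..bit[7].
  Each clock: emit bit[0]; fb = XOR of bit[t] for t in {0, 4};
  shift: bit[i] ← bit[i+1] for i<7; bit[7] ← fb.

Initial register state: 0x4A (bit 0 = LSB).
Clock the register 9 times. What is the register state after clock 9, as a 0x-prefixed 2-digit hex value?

0x57

reg_0 = 0x4A
clock 1: out=0, reg = 0x25
clock 2: out=1, reg = 0x92
clock 3: out=0, reg = 0xC9
clock 4: out=1, reg = 0xE4
clock 5: out=0, reg = 0x72
clock 6: out=0, reg = 0xB9
clock 7: out=1, reg = 0x5C
clock 8: out=0, reg = 0xAE
clock 9: out=0, reg = 0x57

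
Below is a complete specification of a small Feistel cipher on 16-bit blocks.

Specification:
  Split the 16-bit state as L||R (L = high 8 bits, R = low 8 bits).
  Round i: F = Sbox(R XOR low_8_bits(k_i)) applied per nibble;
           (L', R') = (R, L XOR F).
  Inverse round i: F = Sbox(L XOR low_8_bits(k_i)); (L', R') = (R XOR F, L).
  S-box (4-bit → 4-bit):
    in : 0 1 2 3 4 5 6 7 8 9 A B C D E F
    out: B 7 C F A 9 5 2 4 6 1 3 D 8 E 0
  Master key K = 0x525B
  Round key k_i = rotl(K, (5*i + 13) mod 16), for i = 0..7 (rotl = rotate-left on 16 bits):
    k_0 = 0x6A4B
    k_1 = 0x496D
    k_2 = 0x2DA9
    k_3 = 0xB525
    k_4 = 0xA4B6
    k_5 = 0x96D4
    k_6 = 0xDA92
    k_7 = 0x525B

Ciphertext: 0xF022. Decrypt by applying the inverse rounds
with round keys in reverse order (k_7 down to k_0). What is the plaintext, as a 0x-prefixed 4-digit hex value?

0xC6C6

s_0 = ciphertext = 0xF022
s_1 = InvRound(s_0, k_7) = 0x31F0
s_2 = InvRound(s_1, k_6) = 0xEF31
s_3 = InvRound(s_2, k_5) = 0xC2EF
s_4 = InvRound(s_3, k_4) = 0xC5C2
s_5 = InvRound(s_4, k_3) = 0x29C5
s_6 = InvRound(s_5, k_2) = 0x8E29
s_7 = InvRound(s_6, k_1) = 0xC68E
s_8 = InvRound(s_7, k_0) = 0xC6C6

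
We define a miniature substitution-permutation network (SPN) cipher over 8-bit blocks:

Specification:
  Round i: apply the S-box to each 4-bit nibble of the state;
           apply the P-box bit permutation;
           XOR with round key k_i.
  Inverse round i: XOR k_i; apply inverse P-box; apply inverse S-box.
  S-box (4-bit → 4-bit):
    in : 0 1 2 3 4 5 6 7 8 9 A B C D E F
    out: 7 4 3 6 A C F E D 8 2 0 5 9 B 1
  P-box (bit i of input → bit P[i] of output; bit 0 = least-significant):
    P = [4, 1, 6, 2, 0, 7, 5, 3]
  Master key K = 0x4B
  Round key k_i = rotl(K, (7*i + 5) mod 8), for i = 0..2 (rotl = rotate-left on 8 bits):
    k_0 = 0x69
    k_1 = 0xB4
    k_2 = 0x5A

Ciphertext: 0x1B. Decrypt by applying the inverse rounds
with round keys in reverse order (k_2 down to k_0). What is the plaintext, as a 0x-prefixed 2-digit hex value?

s_0 = ciphertext = 0x1B
s_1 = InvRound(s_0, k_2) = 0xF1
s_2 = InvRound(s_1, k_1) = 0xF5
s_3 = InvRound(s_2, k_0) = 0x4D

0x4D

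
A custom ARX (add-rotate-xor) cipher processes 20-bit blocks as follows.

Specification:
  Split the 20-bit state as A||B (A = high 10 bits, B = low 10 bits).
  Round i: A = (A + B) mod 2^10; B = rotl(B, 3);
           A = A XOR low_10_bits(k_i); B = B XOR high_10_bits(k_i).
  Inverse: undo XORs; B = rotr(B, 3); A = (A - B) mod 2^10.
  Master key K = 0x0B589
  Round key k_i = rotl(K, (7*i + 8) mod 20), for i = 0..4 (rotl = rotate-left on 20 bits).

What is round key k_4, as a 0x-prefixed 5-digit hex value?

0x90B58

K = 0x0B589
k_0 = rotl(K, (7*0+8) mod 20) = rotl(K, 8) = 0x5890B
k_1 = rotl(K, (7*1+8) mod 20) = rotl(K, 15) = 0x485AC
k_2 = rotl(K, (7*2+8) mod 20) = rotl(K, 2) = 0x2D624
k_3 = rotl(K, (7*3+8) mod 20) = rotl(K, 9) = 0xB1216
k_4 = rotl(K, (7*4+8) mod 20) = rotl(K, 16) = 0x90B58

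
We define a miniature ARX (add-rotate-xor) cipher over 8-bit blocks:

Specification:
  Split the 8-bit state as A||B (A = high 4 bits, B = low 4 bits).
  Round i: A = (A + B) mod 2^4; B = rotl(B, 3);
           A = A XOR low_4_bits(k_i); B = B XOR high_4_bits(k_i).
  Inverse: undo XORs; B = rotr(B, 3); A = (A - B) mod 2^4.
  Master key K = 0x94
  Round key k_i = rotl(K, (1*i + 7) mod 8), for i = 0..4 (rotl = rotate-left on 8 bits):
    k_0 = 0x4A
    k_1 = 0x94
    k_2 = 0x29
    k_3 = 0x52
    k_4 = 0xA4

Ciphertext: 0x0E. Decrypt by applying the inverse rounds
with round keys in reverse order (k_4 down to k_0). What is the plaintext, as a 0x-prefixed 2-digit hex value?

s_0 = ciphertext = 0x0E
s_1 = InvRound(s_0, k_4) = 0xC8
s_2 = InvRound(s_1, k_3) = 0x3B
s_3 = InvRound(s_2, k_2) = 0x73
s_4 = InvRound(s_3, k_1) = 0xE5
s_5 = InvRound(s_4, k_0) = 0x22

0x22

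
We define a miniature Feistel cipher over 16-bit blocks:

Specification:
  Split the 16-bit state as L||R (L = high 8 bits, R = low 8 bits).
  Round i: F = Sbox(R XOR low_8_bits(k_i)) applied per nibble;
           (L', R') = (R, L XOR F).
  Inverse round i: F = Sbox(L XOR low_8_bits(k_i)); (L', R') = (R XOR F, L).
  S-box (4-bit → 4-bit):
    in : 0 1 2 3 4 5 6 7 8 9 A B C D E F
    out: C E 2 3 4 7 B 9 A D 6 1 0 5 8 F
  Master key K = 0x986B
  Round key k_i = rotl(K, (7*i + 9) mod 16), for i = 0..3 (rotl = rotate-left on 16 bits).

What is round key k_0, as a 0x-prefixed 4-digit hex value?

K = 0x986B
k_0 = rotl(K, (7*0+9) mod 16) = rotl(K, 9) = 0xD730

0xD730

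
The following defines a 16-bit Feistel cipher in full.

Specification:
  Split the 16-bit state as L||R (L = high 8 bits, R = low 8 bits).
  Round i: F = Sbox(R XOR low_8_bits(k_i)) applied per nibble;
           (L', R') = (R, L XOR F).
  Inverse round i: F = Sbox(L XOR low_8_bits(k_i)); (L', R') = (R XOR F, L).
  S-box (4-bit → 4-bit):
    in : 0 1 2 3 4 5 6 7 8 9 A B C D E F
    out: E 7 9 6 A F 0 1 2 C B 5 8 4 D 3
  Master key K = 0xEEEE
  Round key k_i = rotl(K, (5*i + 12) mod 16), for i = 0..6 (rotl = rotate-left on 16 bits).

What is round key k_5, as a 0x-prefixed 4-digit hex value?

K = 0xEEEE
k_0 = rotl(K, (5*0+12) mod 16) = rotl(K, 12) = 0xEEEE
k_1 = rotl(K, (5*1+12) mod 16) = rotl(K, 1) = 0xDDDD
k_2 = rotl(K, (5*2+12) mod 16) = rotl(K, 6) = 0xBBBB
k_3 = rotl(K, (5*3+12) mod 16) = rotl(K, 11) = 0x7777
k_4 = rotl(K, (5*4+12) mod 16) = rotl(K, 0) = 0xEEEE
k_5 = rotl(K, (5*5+12) mod 16) = rotl(K, 5) = 0xDDDD

0xDDDD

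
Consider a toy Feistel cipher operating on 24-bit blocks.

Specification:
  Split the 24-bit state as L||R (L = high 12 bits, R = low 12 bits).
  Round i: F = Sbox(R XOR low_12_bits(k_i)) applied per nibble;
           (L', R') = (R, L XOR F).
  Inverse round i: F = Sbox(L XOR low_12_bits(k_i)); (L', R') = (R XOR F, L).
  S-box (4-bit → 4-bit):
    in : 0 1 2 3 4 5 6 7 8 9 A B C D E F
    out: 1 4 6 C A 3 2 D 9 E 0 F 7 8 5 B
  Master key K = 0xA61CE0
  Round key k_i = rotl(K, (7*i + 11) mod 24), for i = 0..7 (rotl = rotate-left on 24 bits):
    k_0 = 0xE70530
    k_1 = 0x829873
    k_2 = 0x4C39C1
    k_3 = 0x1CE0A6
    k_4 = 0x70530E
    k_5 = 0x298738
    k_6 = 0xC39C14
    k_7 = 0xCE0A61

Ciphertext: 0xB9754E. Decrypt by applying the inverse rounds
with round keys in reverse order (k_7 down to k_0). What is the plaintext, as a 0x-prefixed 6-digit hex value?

0x6C5139

s_0 = ciphertext = 0xB9754E
s_1 = InvRound(s_0, k_7) = 0x1FCB97
s_2 = InvRound(s_1, k_6) = 0x3CE1FC
s_3 = InvRound(s_2, k_5) = 0xB4E3CE
s_4 = InvRound(s_3, k_4) = 0xA6FB4E
s_5 = InvRound(s_4, k_3) = 0xB30A6F
s_6 = InvRound(s_5, k_2) = 0xCDBB30
s_7 = InvRound(s_6, k_1) = 0x139CDB
s_8 = InvRound(s_7, k_0) = 0x6C5139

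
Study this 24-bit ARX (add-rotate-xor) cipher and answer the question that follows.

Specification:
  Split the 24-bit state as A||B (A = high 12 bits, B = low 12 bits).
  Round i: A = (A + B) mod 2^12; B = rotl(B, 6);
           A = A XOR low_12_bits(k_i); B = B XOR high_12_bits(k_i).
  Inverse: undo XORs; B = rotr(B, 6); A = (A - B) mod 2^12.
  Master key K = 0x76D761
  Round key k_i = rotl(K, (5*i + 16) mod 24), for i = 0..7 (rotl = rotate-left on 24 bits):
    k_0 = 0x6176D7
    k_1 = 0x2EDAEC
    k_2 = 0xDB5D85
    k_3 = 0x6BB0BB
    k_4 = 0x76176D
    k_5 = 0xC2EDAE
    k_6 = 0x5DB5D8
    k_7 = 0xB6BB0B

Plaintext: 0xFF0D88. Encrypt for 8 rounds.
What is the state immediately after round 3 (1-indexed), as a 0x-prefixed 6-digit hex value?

0x27C2DF

s_0 = plaintext = 0xFF0D88
s_1 = Round(s_0, k_0) = 0xBAF421
s_2 = Round(s_1, k_1) = 0x53CABD
s_3 = Round(s_2, k_2) = 0x27C2DF
s_4 = Round(s_3, k_3) = 0x5E0170
s_5 = Round(s_4, k_4) = 0x03DB64
s_6 = Round(s_5, k_5) = 0x60F503
s_7 = Round(s_6, k_6) = 0xECA50F
s_8 = Round(s_7, k_7) = 0x8D28BF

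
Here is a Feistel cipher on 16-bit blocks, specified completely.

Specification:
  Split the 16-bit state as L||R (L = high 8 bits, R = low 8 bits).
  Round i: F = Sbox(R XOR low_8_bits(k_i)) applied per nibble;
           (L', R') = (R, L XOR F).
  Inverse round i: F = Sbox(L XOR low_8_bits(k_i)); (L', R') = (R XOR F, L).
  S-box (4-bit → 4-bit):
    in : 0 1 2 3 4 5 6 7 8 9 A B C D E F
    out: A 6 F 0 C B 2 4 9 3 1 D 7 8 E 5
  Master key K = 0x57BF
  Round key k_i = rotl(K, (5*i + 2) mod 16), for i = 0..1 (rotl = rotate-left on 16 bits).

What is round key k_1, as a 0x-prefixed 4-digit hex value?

K = 0x57BF
k_0 = rotl(K, (5*0+2) mod 16) = rotl(K, 2) = 0x5EFD
k_1 = rotl(K, (5*1+2) mod 16) = rotl(K, 7) = 0xDFAB

0xDFAB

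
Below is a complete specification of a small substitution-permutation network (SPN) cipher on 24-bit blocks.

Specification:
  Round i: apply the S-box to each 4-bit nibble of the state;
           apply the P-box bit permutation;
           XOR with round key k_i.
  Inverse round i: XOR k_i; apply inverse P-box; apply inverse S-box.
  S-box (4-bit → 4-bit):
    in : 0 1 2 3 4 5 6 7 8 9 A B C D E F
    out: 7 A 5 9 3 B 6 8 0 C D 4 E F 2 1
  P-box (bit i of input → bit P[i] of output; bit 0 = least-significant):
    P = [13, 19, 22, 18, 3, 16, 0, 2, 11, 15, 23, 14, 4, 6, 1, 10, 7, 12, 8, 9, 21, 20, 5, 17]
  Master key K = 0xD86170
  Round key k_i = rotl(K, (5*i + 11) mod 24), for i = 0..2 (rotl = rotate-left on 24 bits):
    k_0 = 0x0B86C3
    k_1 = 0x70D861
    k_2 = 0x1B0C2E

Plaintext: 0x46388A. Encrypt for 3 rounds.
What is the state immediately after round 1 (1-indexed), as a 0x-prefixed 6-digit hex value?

s_0 = plaintext = 0x46388A
s_1 = Round(s_0, k_0) = 0x7FB3D3
s_2 = Round(s_1, k_1) = 0x77B0EE
s_3 = Round(s_2, k_2) = 0x90862C

0x7FB3D3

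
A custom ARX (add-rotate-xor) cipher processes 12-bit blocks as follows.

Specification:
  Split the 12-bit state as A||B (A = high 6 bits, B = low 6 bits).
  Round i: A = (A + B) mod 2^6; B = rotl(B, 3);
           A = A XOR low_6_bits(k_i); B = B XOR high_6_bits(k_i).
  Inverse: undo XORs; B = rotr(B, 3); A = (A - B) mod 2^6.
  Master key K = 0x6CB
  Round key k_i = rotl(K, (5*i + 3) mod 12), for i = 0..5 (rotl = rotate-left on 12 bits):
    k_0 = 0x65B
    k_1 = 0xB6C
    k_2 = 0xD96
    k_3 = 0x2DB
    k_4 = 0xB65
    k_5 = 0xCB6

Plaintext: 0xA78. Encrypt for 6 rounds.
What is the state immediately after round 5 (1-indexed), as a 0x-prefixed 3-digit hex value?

0x431

s_0 = plaintext = 0xA78
s_1 = Round(s_0, k_0) = 0xE9E
s_2 = Round(s_1, k_1) = 0xD1E
s_3 = Round(s_2, k_2) = 0x105
s_4 = Round(s_3, k_3) = 0x4A3
s_5 = Round(s_4, k_4) = 0x431
s_6 = Round(s_5, k_5) = 0xDFC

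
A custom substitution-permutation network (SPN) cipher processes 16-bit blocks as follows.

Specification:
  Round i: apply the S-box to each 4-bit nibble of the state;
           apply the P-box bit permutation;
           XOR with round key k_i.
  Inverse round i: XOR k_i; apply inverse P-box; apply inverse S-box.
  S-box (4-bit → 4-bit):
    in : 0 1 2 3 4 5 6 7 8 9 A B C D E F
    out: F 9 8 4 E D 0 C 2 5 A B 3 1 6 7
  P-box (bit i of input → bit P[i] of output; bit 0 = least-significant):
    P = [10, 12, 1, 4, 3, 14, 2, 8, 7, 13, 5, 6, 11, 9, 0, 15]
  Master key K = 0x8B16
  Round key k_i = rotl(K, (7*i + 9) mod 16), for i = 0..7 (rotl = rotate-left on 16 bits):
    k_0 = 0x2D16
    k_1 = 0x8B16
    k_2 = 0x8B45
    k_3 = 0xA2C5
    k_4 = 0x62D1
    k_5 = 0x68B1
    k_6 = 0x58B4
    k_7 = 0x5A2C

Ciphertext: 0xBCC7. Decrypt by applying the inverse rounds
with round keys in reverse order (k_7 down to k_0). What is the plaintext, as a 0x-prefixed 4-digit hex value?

s_0 = ciphertext = 0xBCC7
s_1 = InvRound(s_0, k_7) = 0x40C9
s_2 = InvRound(s_1, k_6) = 0x979A
s_3 = InvRound(s_2, k_5) = 0x0EBF
s_4 = InvRound(s_3, k_4) = 0xD4F9
s_5 = InvRound(s_4, k_3) = 0x8EFB
s_6 = InvRound(s_5, k_2) = 0x6955
s_7 = InvRound(s_6, k_1) = 0x4A83
s_8 = InvRound(s_7, k_0) = 0xEC41

0xEC41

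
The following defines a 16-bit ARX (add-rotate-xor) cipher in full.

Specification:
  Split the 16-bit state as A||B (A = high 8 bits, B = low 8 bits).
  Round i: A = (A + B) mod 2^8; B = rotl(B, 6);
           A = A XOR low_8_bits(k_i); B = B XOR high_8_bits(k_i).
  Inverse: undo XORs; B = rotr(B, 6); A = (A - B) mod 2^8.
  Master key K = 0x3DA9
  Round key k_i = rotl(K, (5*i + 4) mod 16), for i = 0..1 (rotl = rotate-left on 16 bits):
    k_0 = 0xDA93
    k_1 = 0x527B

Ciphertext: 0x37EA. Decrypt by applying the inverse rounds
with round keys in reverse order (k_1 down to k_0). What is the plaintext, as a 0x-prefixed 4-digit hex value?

s_0 = ciphertext = 0x37EA
s_1 = InvRound(s_0, k_1) = 0x6AE2
s_2 = InvRound(s_1, k_0) = 0x19E0

0x19E0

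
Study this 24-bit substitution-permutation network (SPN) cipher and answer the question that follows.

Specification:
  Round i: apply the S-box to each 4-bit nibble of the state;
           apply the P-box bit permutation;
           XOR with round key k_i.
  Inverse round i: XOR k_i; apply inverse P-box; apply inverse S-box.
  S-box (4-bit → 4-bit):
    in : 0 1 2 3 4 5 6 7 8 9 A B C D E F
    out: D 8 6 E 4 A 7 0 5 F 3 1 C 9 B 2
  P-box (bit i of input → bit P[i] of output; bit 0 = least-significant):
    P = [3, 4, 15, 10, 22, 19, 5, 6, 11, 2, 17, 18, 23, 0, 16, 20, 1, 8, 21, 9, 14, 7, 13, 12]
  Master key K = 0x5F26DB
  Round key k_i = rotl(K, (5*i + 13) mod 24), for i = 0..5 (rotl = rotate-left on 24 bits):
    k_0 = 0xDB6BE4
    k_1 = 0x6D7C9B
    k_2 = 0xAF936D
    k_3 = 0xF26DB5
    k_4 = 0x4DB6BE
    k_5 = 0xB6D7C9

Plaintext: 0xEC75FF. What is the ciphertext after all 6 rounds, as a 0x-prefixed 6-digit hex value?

s_0 = plaintext = 0xEC75FF
s_1 = Round(s_0, k_0) = 0xF73970
s_2 = Round(s_1, k_1) = 0x7AF016
s_3 = Round(s_2, k_2) = 0xA91A36
s_4 = Round(s_3, k_3) = 0xCAA64B
s_5 = Round(s_4, k_4) = 0xCF8F91
s_6 = Round(s_5, k_5) = 0x7FE2AD

0x7FE2AD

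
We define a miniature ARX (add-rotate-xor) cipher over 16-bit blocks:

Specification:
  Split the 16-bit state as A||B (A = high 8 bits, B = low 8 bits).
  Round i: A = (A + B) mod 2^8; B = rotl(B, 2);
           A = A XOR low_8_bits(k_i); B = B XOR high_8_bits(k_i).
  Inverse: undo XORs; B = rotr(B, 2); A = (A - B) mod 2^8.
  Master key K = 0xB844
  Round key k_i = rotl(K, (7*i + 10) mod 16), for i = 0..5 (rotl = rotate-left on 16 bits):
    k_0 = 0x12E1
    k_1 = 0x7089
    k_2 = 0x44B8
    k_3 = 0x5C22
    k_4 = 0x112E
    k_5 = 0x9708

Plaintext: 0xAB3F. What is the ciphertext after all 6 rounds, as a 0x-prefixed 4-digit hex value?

s_0 = plaintext = 0xAB3F
s_1 = Round(s_0, k_0) = 0x0BEE
s_2 = Round(s_1, k_1) = 0x70CB
s_3 = Round(s_2, k_2) = 0x836B
s_4 = Round(s_3, k_3) = 0xCCF1
s_5 = Round(s_4, k_4) = 0x93D6
s_6 = Round(s_5, k_5) = 0x61CC

0x61CC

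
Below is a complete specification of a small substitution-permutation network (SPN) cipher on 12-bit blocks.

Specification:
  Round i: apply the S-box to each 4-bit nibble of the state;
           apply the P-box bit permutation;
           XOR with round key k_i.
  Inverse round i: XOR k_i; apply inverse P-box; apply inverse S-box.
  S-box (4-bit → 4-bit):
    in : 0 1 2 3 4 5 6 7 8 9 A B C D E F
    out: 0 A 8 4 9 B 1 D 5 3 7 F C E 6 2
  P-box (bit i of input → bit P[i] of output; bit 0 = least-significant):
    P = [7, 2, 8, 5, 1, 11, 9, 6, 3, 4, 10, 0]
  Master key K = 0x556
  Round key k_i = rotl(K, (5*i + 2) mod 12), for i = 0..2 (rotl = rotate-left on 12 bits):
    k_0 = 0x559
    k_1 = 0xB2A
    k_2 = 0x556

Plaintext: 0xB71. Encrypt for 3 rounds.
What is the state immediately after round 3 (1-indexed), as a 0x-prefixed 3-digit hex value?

0xEC2

s_0 = plaintext = 0xB71
s_1 = Round(s_0, k_0) = 0x326
s_2 = Round(s_1, k_1) = 0xFEA
s_3 = Round(s_2, k_2) = 0xEC2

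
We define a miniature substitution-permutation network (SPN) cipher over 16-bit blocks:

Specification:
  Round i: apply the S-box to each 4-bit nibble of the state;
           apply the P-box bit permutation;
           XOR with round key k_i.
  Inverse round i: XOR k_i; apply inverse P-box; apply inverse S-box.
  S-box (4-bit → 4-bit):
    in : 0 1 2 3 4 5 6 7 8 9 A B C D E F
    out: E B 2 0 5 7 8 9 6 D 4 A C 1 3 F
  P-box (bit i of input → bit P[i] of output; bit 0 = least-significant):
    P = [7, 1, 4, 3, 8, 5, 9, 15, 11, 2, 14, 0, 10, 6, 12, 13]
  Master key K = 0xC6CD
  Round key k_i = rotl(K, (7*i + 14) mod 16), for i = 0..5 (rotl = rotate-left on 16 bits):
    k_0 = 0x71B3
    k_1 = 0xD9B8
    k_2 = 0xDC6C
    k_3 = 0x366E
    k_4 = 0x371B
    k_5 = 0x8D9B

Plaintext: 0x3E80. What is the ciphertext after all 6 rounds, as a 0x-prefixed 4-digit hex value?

0x70EB

s_0 = plaintext = 0x3E80
s_1 = Round(s_0, k_0) = 0x7B8D
s_2 = Round(s_1, k_1) = 0xFF1D
s_3 = Round(s_2, k_2) = 0x2189
s_4 = Round(s_3, k_3) = 0x3C93
s_5 = Round(s_4, k_4) = 0xF41A
s_6 = Round(s_5, k_5) = 0x70EB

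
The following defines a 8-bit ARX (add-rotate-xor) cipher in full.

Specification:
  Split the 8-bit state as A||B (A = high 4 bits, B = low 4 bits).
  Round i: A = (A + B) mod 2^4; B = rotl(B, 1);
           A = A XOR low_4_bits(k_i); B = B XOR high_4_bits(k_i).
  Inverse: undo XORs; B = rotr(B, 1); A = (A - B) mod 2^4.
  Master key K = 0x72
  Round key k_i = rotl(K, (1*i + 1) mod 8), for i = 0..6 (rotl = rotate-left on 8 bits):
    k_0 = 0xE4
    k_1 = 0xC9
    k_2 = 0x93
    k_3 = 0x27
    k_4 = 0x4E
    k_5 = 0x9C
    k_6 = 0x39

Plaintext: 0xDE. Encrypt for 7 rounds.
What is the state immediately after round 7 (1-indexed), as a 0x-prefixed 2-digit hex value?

0x5C

s_0 = plaintext = 0xDE
s_1 = Round(s_0, k_0) = 0xF3
s_2 = Round(s_1, k_1) = 0xBA
s_3 = Round(s_2, k_2) = 0x6C
s_4 = Round(s_3, k_3) = 0x5B
s_5 = Round(s_4, k_4) = 0xE3
s_6 = Round(s_5, k_5) = 0xDF
s_7 = Round(s_6, k_6) = 0x5C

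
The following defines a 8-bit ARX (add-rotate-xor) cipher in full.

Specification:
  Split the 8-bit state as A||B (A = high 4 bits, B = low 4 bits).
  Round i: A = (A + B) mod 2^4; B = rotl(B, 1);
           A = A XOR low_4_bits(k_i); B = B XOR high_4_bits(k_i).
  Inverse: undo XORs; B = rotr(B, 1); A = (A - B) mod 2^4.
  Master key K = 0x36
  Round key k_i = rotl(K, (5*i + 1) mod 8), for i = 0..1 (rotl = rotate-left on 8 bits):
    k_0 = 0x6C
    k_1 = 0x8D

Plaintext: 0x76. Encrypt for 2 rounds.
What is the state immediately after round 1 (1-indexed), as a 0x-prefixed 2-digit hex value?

0x1A

s_0 = plaintext = 0x76
s_1 = Round(s_0, k_0) = 0x1A
s_2 = Round(s_1, k_1) = 0x6D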